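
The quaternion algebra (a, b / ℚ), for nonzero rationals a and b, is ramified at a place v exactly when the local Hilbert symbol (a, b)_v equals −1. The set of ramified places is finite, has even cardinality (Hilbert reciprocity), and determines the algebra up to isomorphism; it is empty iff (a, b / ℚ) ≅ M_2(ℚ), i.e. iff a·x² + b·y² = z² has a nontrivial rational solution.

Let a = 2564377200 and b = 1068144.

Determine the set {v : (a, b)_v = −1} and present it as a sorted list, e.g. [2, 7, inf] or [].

Mod squares: a ≡ 7, b ≡ 231. Check v ∈ {∞, 2, 3, 5, 7, 11, 17, 29}.
v=3: a=3^2·(≡1), b=3^1·(≡2) mod 3; (1|3)=+1, (2|3)=-1; (−1)^{2·1·1}·(+1)^1·(-1)^2 = +1.
v=17: a=17^0·(≡11), b=17^2·(≡7) mod 17; (11|17)=-1, (7|17)=-1; (−1)^{0·2·8}·(-1)^2·(-1)^0 = +1.
v=29: a=29^2·(≡24), b=29^0·(≡16) mod 29; (24|29)=+1, (16|29)=+1; (−1)^{2·0·14}·(+1)^0·(+1)^2 = +1.
v=∞: 7 > 0 and 231 > 0  ⇒  (a,b)_∞ = +1.
v=5: a=5^2·(≡3), b=5^0·(≡4) mod 5; (3|5)=-1, (4|5)=+1; (−1)^{2·0·2}·(-1)^0·(+1)^2 = +1.
v=2: v_2(a)=4, v_2(b)=4; units ≡ 7, 7 (mod 8); ε·ε+αω+βω = 1·1+4·0+4·0 ≡ 1  ⇒  (a,b)_2 = -1.
v=11: a=11^2·(≡6), b=11^1·(≡7) mod 11; (6|11)=-1, (7|11)=-1; (−1)^{2·1·5}·(-1)^1·(-1)^2 = -1.
v=7: a=7^1·(≡4), b=7^1·(≡6) mod 7; (4|7)=+1, (6|7)=-1; (−1)^{1·1·3}·(+1)^1·(-1)^1 = +1.
Ram(7, 231) = {2, 11}; no ℚ_2-point on the conic.

[2, 11]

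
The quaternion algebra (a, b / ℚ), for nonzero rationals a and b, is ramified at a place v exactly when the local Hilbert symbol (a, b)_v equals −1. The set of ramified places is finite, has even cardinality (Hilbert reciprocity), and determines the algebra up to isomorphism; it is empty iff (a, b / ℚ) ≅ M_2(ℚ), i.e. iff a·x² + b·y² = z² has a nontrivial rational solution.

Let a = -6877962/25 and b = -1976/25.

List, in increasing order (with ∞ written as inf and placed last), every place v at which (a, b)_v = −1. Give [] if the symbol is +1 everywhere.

[2, 7, 13, inf]

(a, b) ≡ (-4522, -494) mod (ℚ^×)²; places V = {2, 3, 5, 7, 13, 17, 19, ∞}.
(a,b)_17: α=1, u≡6; β=0, v≡8 (mod 17); (6|17)=-1, (8|17)=+1; sign (−1)^0·-1^0·+1^1 = +1.
(a,b)_5: α=-2, u≡3; β=-2, v≡4 (mod 5); (3|5)=-1, (4|5)=+1; sign (−1)^0·-1^-2·+1^-2 = +1.
(a,b)_13: α=2, u≡8; β=1, v≡9 (mod 13); (8|13)=-1, (9|13)=+1; sign (−1)^0·-1^1·+1^2 = -1.
(a,b)_2: α=1, β=3; u≡3, v≡1 (mod 8); ε(u)ε(v)=1·0, αω(v)=1·0, βω(u)=3·1; sum ≡ 1  ⇒  -1.
(a,b)_3: α=2, u≡2; β=0, v≡1 (mod 3); (2|3)=-1, (1|3)=+1; sign (−1)^0·-1^0·+1^2 = +1.
(a,b)_∞: sgn(-4522)=−, sgn(-494)=−, so -1.
(a,b)_19: α=1, u≡11; β=1, v≡8 (mod 19); (11|19)=+1, (8|19)=-1; sign (−1)^1·+1^1·-1^1 = +1.
(a,b)_7: α=1, u≡6; β=0, v≡3 (mod 7); (6|7)=-1, (3|7)=-1; sign (−1)^0·-1^0·-1^1 = -1.
(-4522, -494 / ℚ) ramifies at {2, 7, 13, ∞}: a division algebra.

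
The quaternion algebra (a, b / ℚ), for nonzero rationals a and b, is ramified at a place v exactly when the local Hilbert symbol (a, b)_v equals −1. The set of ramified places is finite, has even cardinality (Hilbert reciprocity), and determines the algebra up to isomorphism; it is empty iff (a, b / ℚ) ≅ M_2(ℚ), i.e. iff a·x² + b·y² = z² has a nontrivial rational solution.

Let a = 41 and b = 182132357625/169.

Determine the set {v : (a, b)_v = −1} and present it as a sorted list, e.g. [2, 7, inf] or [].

[29, 41]

Mod squares: a ≡ 41, b ≡ 5945. Check v ∈ {∞, 2, 3, 5, 13, 29, 41}.
v=2: v_2(a)=0, v_2(b)=0; units ≡ 1, 1 (mod 8); ε·ε+αω+βω = 0·0+0·0+0·0 ≡ 0  ⇒  (a,b)_2 = +1.
v=41: a=41^1·(≡1), b=41^3·(≡35) mod 41; (1|41)=+1, (35|41)=-1; (−1)^{1·3·20}·(+1)^3·(-1)^1 = -1.
v=5: a=5^0·(≡1), b=5^3·(≡4) mod 5; (1|5)=+1, (4|5)=+1; (−1)^{0·3·2}·(+1)^3·(+1)^0 = +1.
v=13: a=13^0·(≡2), b=13^-2·(≡10) mod 13; (2|13)=-1, (10|13)=+1; (−1)^{0·-2·6}·(-1)^-2·(+1)^0 = +1.
v=3: a=3^0·(≡2), b=3^6·(≡2) mod 3; (2|3)=-1, (2|3)=-1; (−1)^{0·6·1}·(-1)^6·(-1)^0 = +1.
v=∞: 41 > 0 and 5945 > 0  ⇒  (a,b)_∞ = +1.
v=29: a=29^0·(≡12), b=29^1·(≡11) mod 29; (12|29)=-1, (11|29)=-1; (−1)^{0·1·14}·(-1)^1·(-1)^0 = -1.
(41, 5945 / ℚ) ramifies at {29, 41}: a division algebra.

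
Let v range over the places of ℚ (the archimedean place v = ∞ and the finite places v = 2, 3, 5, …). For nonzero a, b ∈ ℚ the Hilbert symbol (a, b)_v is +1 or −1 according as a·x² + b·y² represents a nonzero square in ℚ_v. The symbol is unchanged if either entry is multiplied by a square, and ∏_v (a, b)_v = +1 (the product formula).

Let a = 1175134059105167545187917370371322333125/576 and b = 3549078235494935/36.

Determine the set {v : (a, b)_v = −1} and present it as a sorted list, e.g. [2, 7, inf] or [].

(a, b) ≡ (6597877, 18862415) mod (ℚ^×)²; places V = {2, 3, 5, 7, 11, 13, 23, 29, 31, 37, 43, ∞}.
(a,b)_43: α=5, u≡21; β=2, v≡14 (mod 43); (21|43)=+1, (14|43)=+1; sign (−1)^0·+1^2·+1^5 = +1.
(a,b)_3: α=-2, u≡1; β=-2, v≡2 (mod 3); (1|3)=+1, (2|3)=-1; sign (−1)^0·+1^-2·-1^-2 = +1.
(a,b)_2: α=-6, β=-2; u≡5, v≡7 (mod 8); ε(u)ε(v)=0·1, αω(v)=-6·0, βω(u)=-2·1; sum ≡ 0  ⇒  +1.
(a,b)_29: α=5, u≡14; β=2, v≡14 (mod 29); (14|29)=-1, (14|29)=-1; sign (−1)^0·-1^2·-1^5 = -1.
(a,b)_31: α=2, u≡11; β=1, v≡20 (mod 31); (11|31)=-1, (20|31)=+1; sign (−1)^0·-1^1·+1^2 = -1.
(a,b)_∞: sgn(6597877)=+, sgn(18862415)=+, so +1.
(a,b)_37: α=3, u≡6; β=1, v≡25 (mod 37); (6|37)=-1, (25|37)=+1; sign (−1)^0·-1^1·+1^3 = -1.
(a,b)_5: α=4, u≡3; β=1, v≡2 (mod 5); (3|5)=-1, (2|5)=-1; sign (−1)^0·-1^1·-1^4 = -1.
(a,b)_13: α=5, u≡10; β=1, v≡10 (mod 13); (10|13)=+1, (10|13)=+1; sign (−1)^0·+1^1·+1^5 = +1.
(a,b)_7: α=2, u≡6; β=0, v≡3 (mod 7); (6|7)=-1, (3|7)=-1; sign (−1)^0·-1^0·-1^2 = +1.
(a,b)_11: α=3, u≡2; β=3, v≡6 (mod 11); (2|11)=-1, (6|11)=-1; sign (−1)^1·-1^3·-1^3 = -1.
(a,b)_23: α=2, u≡14; β=1, v≡21 (mod 23); (14|23)=-1, (21|23)=-1; sign (−1)^0·-1^1·-1^2 = -1.
(6597877, 18862415 / ℚ) ramifies at {5, 11, 23, 29, 31, 37}: a division algebra.

[5, 11, 23, 29, 31, 37]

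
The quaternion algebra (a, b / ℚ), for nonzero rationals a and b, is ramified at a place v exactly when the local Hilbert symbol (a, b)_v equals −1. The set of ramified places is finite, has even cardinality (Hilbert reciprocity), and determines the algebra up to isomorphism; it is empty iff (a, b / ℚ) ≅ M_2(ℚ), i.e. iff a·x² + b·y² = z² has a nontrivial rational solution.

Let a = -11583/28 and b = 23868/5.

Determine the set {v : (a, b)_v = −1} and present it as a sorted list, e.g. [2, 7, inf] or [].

[2, 13]

Mod squares: a ≡ -1001, b ≡ 3315. Check v ∈ {∞, 2, 3, 5, 7, 11, 13, 17}.
v=11: a=11^1·(≡6), b=11^0·(≡4) mod 11; (6|11)=-1, (4|11)=+1; (−1)^{1·0·5}·(-1)^0·(+1)^1 = +1.
v=13: a=13^1·(≡3), b=13^1·(≡11) mod 13; (3|13)=+1, (11|13)=-1; (−1)^{1·1·6}·(+1)^1·(-1)^1 = -1.
v=7: a=7^-1·(≡4), b=7^0·(≡1) mod 7; (4|7)=+1, (1|7)=+1; (−1)^{-1·0·3}·(+1)^0·(+1)^-1 = +1.
v=∞: -1001 < 0 and 3315 > 0  ⇒  (a,b)_∞ = +1.
v=3: a=3^4·(≡1), b=3^3·(≡1) mod 3; (1|3)=+1, (1|3)=+1; (−1)^{4·3·1}·(+1)^3·(+1)^4 = +1.
v=2: v_2(a)=-2, v_2(b)=2; units ≡ 7, 3 (mod 8); ε·ε+αω+βω = 1·1+-2·1+2·0 ≡ 1  ⇒  (a,b)_2 = -1.
v=5: a=5^0·(≡4), b=5^-1·(≡3) mod 5; (4|5)=+1, (3|5)=-1; (−1)^{0·-1·2}·(+1)^-1·(-1)^0 = +1.
v=17: a=17^0·(≡1), b=17^1·(≡2) mod 17; (1|17)=+1, (2|17)=+1; (−1)^{0·1·8}·(+1)^1·(+1)^0 = +1.
|Ram(-1001, 3315)| = 2, even; anisotropic at {2, 13}.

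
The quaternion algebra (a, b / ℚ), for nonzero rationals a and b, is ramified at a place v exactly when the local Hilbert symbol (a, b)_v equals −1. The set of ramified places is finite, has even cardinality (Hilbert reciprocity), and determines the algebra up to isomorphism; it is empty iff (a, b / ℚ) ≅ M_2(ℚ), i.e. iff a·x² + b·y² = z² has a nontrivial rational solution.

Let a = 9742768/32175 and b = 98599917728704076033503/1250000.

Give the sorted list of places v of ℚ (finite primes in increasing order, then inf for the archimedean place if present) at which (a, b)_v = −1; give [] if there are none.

(a, b) ≡ (6149, 49115) mod (ℚ^×)²; places V = {2, 3, 5, 7, 11, 13, 17, 19, 43, 47, ∞}.
(a,b)_2: α=4, β=-4; u≡5, v≡3 (mod 8); ε(u)ε(v)=0·1, αω(v)=4·1, βω(u)=-4·1; sum ≡ 0  ⇒  +1.
(a,b)_17: α=2, u≡14; β=4, v≡2 (mod 17); (14|17)=-1, (2|17)=+1; sign (−1)^0·-1^4·+1^2 = +1.
(a,b)_5: α=-2, u≡4; β=-7, v≡3 (mod 5); (4|5)=+1, (3|5)=-1; sign (−1)^0·+1^-7·-1^-2 = +1.
(a,b)_11: α=-1, u≡9; β=5, v≡8 (mod 11); (9|11)=+1, (8|11)=-1; sign (−1)^1·+1^5·-1^-1 = +1.
(a,b)_∞: sgn(6149)=+, sgn(49115)=+, so +1.
(a,b)_43: α=1, u≡36; β=4, v≡40 (mod 43); (36|43)=+1, (40|43)=+1; sign (−1)^0·+1^4·+1^1 = +1.
(a,b)_7: α=2, u≡6; β=4, v≡6 (mod 7); (6|7)=-1, (6|7)=-1; sign (−1)^0·-1^4·-1^2 = +1.
(a,b)_19: α=0, u≡3; β=1, v≡9 (mod 19); (3|19)=-1, (9|19)=+1; sign (−1)^0·-1^1·+1^0 = -1.
(a,b)_3: α=-2, u≡2; β=0, v≡2 (mod 3); (2|3)=-1, (2|3)=-1; sign (−1)^0·-1^0·-1^-2 = +1.
(a,b)_47: α=0, u≡26; β=1, v≡41 (mod 47); (26|47)=-1, (41|47)=-1; sign (−1)^0·-1^1·-1^0 = -1.
(a,b)_13: α=-1, u≡7; β=0, v≡1 (mod 13); (7|13)=-1, (1|13)=+1; sign (−1)^0·-1^0·+1^-1 = +1.
(6149, 49115 / ℚ) ramifies at {19, 47}: a division algebra.

[19, 47]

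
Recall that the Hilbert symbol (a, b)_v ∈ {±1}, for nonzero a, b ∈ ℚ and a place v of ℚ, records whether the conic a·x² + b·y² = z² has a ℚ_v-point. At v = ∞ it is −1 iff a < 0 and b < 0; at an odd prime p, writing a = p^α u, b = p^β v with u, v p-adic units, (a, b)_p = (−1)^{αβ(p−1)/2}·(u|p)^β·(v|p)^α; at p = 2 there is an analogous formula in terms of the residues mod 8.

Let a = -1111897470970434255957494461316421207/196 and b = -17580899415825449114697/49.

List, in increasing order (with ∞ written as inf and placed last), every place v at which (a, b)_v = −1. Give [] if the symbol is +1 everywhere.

[29, 31, 43, inf]

Mod squares: a ≡ -30886943, b ≡ -227513. Check v ∈ {∞, 2, 3, 7, 11, 13, 17, 29, 31, 37, 43, 47}.
v=47: a=47^3·(≡28), b=47^2·(≡17) mod 47; (28|47)=+1, (17|47)=+1; (−1)^{3·2·23}·(+1)^2·(+1)^3 = +1.
v=29: a=29^3·(≡5), b=29^2·(≡17) mod 29; (5|29)=+1, (17|29)=-1; (−1)^{3·2·14}·(+1)^2·(-1)^3 = -1.
v=∞: -30886943 < 0 and -227513 < 0  ⇒  (a,b)_∞ = -1.
v=17: a=17^3·(≡4), b=17^2·(≡4) mod 17; (4|17)=+1, (4|17)=+1; (−1)^{3·2·8}·(+1)^2·(+1)^3 = +1.
v=13: a=13^2·(≡4), b=13^1·(≡9) mod 13; (4|13)=+1, (9|13)=+1; (−1)^{2·1·6}·(+1)^1·(+1)^2 = +1.
v=3: a=3^6·(≡1), b=3^4·(≡1) mod 3; (1|3)=+1, (1|3)=+1; (−1)^{6·4·1}·(+1)^4·(+1)^6 = +1.
v=2: v_2(a)=-2, v_2(b)=0; units ≡ 1, 7 (mod 8); ε·ε+αω+βω = 0·1+-2·0+0·0 ≡ 0  ⇒  (a,b)_2 = +1.
v=7: a=7^-2·(≡2), b=7^-2·(≡1) mod 7; (2|7)=+1, (1|7)=+1; (−1)^{-2·-2·3}·(+1)^-2·(+1)^-2 = +1.
v=11: a=11^2·(≡3), b=11^1·(≡2) mod 11; (3|11)=+1, (2|11)=-1; (−1)^{2·1·5}·(+1)^1·(-1)^2 = +1.
v=37: a=37^2·(≡16), b=37^1·(≡30) mod 37; (16|37)=+1, (30|37)=+1; (−1)^{2·1·18}·(+1)^1·(+1)^2 = +1.
v=43: a=43^5·(≡17), b=43^3·(≡40) mod 43; (17|43)=+1, (40|43)=+1; (−1)^{5·3·21}·(+1)^3·(+1)^5 = -1.
v=31: a=31^3·(≡28), b=31^2·(≡27) mod 31; (28|31)=+1, (27|31)=-1; (−1)^{3·2·15}·(+1)^2·(-1)^3 = -1.
(-30886943, -227513 / ℚ) ramifies at {29, 31, 43, ∞}: a division algebra.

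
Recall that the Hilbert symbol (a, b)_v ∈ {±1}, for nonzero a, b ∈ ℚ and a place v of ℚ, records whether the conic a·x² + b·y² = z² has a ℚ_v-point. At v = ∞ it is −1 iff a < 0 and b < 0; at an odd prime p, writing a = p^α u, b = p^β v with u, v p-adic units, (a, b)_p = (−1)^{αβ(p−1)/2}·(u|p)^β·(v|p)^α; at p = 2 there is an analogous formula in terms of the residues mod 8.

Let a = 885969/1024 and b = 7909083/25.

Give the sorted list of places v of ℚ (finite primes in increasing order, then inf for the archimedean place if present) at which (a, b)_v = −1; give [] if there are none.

[7, 13, 29, 41]

Mod squares: a ≡ 41, b ≡ 97643. Check v ∈ {∞, 2, 3, 5, 7, 13, 29, 37, 41}.
v=5: a=5^0·(≡1), b=5^-2·(≡3) mod 5; (1|5)=+1, (3|5)=-1; (−1)^{0·-2·2}·(+1)^-2·(-1)^0 = +1.
v=2: v_2(a)=-10, v_2(b)=0; units ≡ 1, 3 (mod 8); ε·ε+αω+βω = 0·1+-10·1+0·0 ≡ 0  ⇒  (a,b)_2 = +1.
v=∞: 41 > 0 and 97643 > 0  ⇒  (a,b)_∞ = +1.
v=13: a=13^0·(≡11), b=13^1·(≡9) mod 13; (11|13)=-1, (9|13)=+1; (−1)^{0·1·6}·(-1)^1·(+1)^0 = -1.
v=7: a=7^4·(≡6), b=7^1·(≡5) mod 7; (6|7)=-1, (5|7)=-1; (−1)^{4·1·3}·(-1)^1·(-1)^4 = -1.
v=41: a=41^1·(≡39), b=41^0·(≡27) mod 41; (39|41)=+1, (27|41)=-1; (−1)^{1·0·20}·(+1)^0·(-1)^1 = -1.
v=37: a=37^0·(≡12), b=37^1·(≡30) mod 37; (12|37)=+1, (30|37)=+1; (−1)^{0·1·18}·(+1)^1·(+1)^0 = +1.
v=3: a=3^2·(≡2), b=3^4·(≡2) mod 3; (2|3)=-1, (2|3)=-1; (−1)^{2·4·1}·(-1)^4·(-1)^2 = +1.
v=29: a=29^0·(≡15), b=29^1·(≡19) mod 29; (15|29)=-1, (19|29)=-1; (−1)^{0·1·14}·(-1)^1·(-1)^0 = -1.
|Ram(41, 97643)| = 4, even; anisotropic at {7, 13, 29, 41}.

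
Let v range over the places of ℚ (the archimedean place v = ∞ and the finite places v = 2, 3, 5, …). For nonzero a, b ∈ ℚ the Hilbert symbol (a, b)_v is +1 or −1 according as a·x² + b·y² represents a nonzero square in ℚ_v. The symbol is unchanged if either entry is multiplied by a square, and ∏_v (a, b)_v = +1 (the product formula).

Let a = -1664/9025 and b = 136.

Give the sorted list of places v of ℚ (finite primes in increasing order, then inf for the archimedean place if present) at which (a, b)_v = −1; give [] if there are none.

(a, b) ≡ (-26, 34) mod (ℚ^×)²; places V = {2, 5, 13, 17, 19, ∞}.
(a,b)_5: α=-2, u≡1; β=0, v≡1 (mod 5); (1|5)=+1, (1|5)=+1; sign (−1)^0·+1^0·+1^-2 = +1.
(a,b)_2: α=7, β=3; u≡3, v≡1 (mod 8); ε(u)ε(v)=1·0, αω(v)=7·0, βω(u)=3·1; sum ≡ 1  ⇒  -1.
(a,b)_17: α=0, u≡16; β=1, v≡8 (mod 17); (16|17)=+1, (8|17)=+1; sign (−1)^0·+1^1·+1^0 = +1.
(a,b)_19: α=-2, u≡14; β=0, v≡3 (mod 19); (14|19)=-1, (3|19)=-1; sign (−1)^0·-1^0·-1^-2 = +1.
(a,b)_∞: sgn(-26)=−, sgn(34)=+, so +1.
(a,b)_13: α=1, u≡5; β=0, v≡6 (mod 13); (5|13)=-1, (6|13)=-1; sign (−1)^0·-1^0·-1^1 = -1.
|Ram(-26, 34)| = 2, even; anisotropic at {2, 13}.

[2, 13]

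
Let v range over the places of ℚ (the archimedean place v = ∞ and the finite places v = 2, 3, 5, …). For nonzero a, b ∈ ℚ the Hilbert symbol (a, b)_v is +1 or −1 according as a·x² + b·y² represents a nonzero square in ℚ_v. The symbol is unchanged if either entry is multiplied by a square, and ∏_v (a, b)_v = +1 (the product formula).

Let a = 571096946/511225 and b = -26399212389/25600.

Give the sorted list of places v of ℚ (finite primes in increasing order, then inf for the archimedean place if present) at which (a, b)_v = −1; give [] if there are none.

Mod squares: a ≡ 5474, b ≡ -14421. Check v ∈ {∞, 2, 3, 5, 7, 11, 13, 17, 19, 23, 41}.
v=41: a=41^0·(≡2), b=41^2·(≡3) mod 41; (2|41)=+1, (3|41)=-1; (−1)^{0·2·20}·(+1)^2·(-1)^0 = +1.
v=∞: 5474 > 0 and -14421 < 0  ⇒  (a,b)_∞ = +1.
v=7: a=7^1·(≡5), b=7^0·(≡3) mod 7; (5|7)=-1, (3|7)=-1; (−1)^{1·0·3}·(-1)^0·(-1)^1 = -1.
v=13: a=13^-2·(≡12), b=13^0·(≡3) mod 13; (12|13)=+1, (3|13)=+1; (−1)^{-2·0·6}·(+1)^0·(+1)^-2 = +1.
v=2: v_2(a)=1, v_2(b)=-10; units ≡ 1, 3 (mod 8); ε·ε+αω+βω = 0·1+1·1+-10·0 ≡ 1  ⇒  (a,b)_2 = -1.
v=3: a=3^0·(≡2), b=3^3·(≡2) mod 3; (2|3)=-1, (2|3)=-1; (−1)^{0·3·1}·(-1)^3·(-1)^0 = -1.
v=17: a=17^3·(≡13), b=17^0·(≡12) mod 17; (13|17)=+1, (12|17)=-1; (−1)^{3·0·8}·(+1)^0·(-1)^3 = -1.
v=19: a=19^2·(≡18), b=19^1·(≡5) mod 19; (18|19)=-1, (5|19)=+1; (−1)^{2·1·9}·(-1)^1·(+1)^2 = -1.
v=11: a=11^-2·(≡2), b=11^3·(≡1) mod 11; (2|11)=-1, (1|11)=+1; (−1)^{-2·3·5}·(-1)^3·(+1)^-2 = -1.
v=5: a=5^-2·(≡4), b=5^-2·(≡4) mod 5; (4|5)=+1, (4|5)=+1; (−1)^{-2·-2·2}·(+1)^-2·(+1)^-2 = +1.
v=23: a=23^1·(≡2), b=23^1·(≡19) mod 23; (2|23)=+1, (19|23)=-1; (−1)^{1·1·11}·(+1)^1·(-1)^1 = +1.
Ram(5474, -14421) = {2, 3, 7, 11, 17, 19}; no ℚ_2-point on the conic.

[2, 3, 7, 11, 17, 19]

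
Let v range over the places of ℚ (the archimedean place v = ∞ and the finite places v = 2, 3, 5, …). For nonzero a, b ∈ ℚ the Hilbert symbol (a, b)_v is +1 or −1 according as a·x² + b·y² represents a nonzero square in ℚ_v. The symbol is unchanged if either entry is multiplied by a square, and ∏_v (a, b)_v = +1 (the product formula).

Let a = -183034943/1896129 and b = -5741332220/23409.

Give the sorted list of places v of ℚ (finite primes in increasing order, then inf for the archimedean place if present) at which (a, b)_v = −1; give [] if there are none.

[5, 19, 23, inf]

Mod squares: a ≡ -23, b ≡ -95. Check v ∈ {∞, 2, 3, 5, 7, 13, 17, 19, 23, 31}.
v=17: a=17^-2·(≡6), b=17^-2·(≡3) mod 17; (6|17)=-1, (3|17)=-1; (−1)^{-2·-2·8}·(-1)^-2·(-1)^-2 = +1.
v=7: a=7^2·(≡6), b=7^0·(≡6) mod 7; (6|7)=-1, (6|7)=-1; (−1)^{2·0·3}·(-1)^0·(-1)^2 = +1.
v=2: v_2(a)=0, v_2(b)=2; units ≡ 1, 1 (mod 8); ε·ε+αω+βω = 0·0+0·0+2·0 ≡ 0  ⇒  (a,b)_2 = +1.
v=13: a=13^2·(≡9), b=13^4·(≡10) mod 13; (9|13)=+1, (10|13)=+1; (−1)^{2·4·6}·(+1)^4·(+1)^2 = +1.
v=23: a=23^1·(≡21), b=23^2·(≡11) mod 23; (21|23)=-1, (11|23)=-1; (−1)^{1·2·11}·(-1)^2·(-1)^1 = -1.
v=3: a=3^-8·(≡1), b=3^-4·(≡1) mod 3; (1|3)=+1, (1|3)=+1; (−1)^{-8·-4·1}·(+1)^-4·(+1)^-8 = +1.
v=19: a=19^0·(≡15), b=19^1·(≡12) mod 19; (15|19)=-1, (12|19)=-1; (−1)^{0·1·9}·(-1)^1·(-1)^0 = -1.
v=31: a=31^2·(≡20), b=31^0·(≡22) mod 31; (20|31)=+1, (22|31)=-1; (−1)^{2·0·15}·(+1)^0·(-1)^2 = +1.
v=5: a=5^0·(≡3), b=5^1·(≡4) mod 5; (3|5)=-1, (4|5)=+1; (−1)^{0·1·2}·(-1)^1·(+1)^0 = -1.
v=∞: -23 < 0 and -95 < 0  ⇒  (a,b)_∞ = -1.
Ram(-23, -95) = {5, 19, 23, ∞}; no ℚ_5-point on the conic.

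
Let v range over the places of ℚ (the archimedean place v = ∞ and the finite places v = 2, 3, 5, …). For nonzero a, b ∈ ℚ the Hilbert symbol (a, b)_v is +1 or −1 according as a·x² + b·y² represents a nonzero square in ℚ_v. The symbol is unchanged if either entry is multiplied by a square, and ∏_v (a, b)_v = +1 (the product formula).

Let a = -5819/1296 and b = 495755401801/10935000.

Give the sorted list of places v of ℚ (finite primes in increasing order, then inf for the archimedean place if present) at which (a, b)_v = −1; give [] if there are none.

Mod squares: a ≡ -11, b ≡ 6. Check v ∈ {∞, 2, 3, 5, 11, 23}.
v=2: v_2(a)=-4, v_2(b)=-3; units ≡ 5, 3 (mod 8); ε·ε+αω+βω = 0·1+-4·1+-3·1 ≡ 1  ⇒  (a,b)_2 = -1.
v=23: a=23^2·(≡13), b=23^4·(≡12) mod 23; (13|23)=+1, (12|23)=+1; (−1)^{2·4·11}·(+1)^4·(+1)^2 = +1.
v=11: a=11^1·(≡6), b=11^6·(≡10) mod 11; (6|11)=-1, (10|11)=-1; (−1)^{1·6·5}·(-1)^6·(-1)^1 = -1.
v=5: a=5^0·(≡1), b=5^-4·(≡1) mod 5; (1|5)=+1, (1|5)=+1; (−1)^{0·-4·2}·(+1)^-4·(+1)^0 = +1.
v=∞: -11 < 0 and 6 > 0  ⇒  (a,b)_∞ = +1.
v=3: a=3^-4·(≡1), b=3^-7·(≡2) mod 3; (1|3)=+1, (2|3)=-1; (−1)^{-4·-7·1}·(+1)^-7·(-1)^-4 = +1.
|Ram(-11, 6)| = 2, even; anisotropic at {2, 11}.

[2, 11]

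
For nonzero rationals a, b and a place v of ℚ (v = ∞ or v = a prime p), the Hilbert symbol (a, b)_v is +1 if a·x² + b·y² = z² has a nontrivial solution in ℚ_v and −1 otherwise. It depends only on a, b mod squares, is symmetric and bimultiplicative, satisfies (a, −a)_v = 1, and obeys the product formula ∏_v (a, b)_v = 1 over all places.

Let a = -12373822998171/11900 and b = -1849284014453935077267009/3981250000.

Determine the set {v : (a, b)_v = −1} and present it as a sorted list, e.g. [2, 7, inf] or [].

[2, 7, 17, 19, 41, inf]

(a, b) ≡ (-2261, -533) mod (ℚ^×)²; places V = {2, 3, 5, 7, 13, 17, 19, 41, ∞}.
(a,b)_∞: sgn(-2261)=−, sgn(-533)=−, so -1.
(a,b)_17: α=-1, u≡12; β=0, v≡5 (mod 17); (12|17)=-1, (5|17)=-1; sign (−1)^0·-1^0·-1^-1 = -1.
(a,b)_19: α=1, u≡8; β=4, v≡2 (mod 19); (8|19)=-1, (2|19)=-1; sign (−1)^0·-1^4·-1^1 = -1.
(a,b)_2: α=-2, β=-4; u≡3, v≡3 (mod 8); ε(u)ε(v)=1·1, αω(v)=-2·1, βω(u)=-4·1; sum ≡ 1  ⇒  -1.
(a,b)_41: α=2, u≡28; β=3, v≡15 (mod 41); (28|41)=-1, (15|41)=-1; sign (−1)^0·-1^3·-1^2 = -1.
(a,b)_7: α=-1, u≡5; β=-2, v≡5 (mod 7); (5|7)=-1, (5|7)=-1; sign (−1)^0·-1^-2·-1^-1 = -1.
(a,b)_3: α=18, u≡1; β=30, v≡1 (mod 3); (1|3)=+1, (1|3)=+1; sign (−1)^0·+1^30·+1^18 = +1.
(a,b)_13: α=0, u≡3; β=-1, v≡8 (mod 13); (3|13)=+1, (8|13)=-1; sign (−1)^0·+1^-1·-1^0 = +1.
(a,b)_5: α=-2, u≡4; β=-8, v≡3 (mod 5); (4|5)=+1, (3|5)=-1; sign (−1)^0·+1^-8·-1^-2 = +1.
|Ram(-2261, -533)| = 6, even; anisotropic at {2, 7, 17, 19, 41, ∞}.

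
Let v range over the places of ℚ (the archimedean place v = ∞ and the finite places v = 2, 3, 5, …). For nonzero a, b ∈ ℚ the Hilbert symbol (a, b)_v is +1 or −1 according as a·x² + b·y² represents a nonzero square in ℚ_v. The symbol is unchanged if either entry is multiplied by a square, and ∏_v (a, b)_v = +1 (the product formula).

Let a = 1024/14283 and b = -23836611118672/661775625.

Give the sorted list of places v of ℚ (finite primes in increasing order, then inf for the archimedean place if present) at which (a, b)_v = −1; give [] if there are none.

Mod squares: a ≡ 3, b ≡ -5797. Check v ∈ {∞, 2, 3, 5, 7, 11, 17, 23, 31, 41}.
v=23: a=23^-2·(≡3), b=23^2·(≡15) mod 23; (3|23)=+1, (15|23)=-1; (−1)^{-2·2·11}·(+1)^2·(-1)^-2 = +1.
v=17: a=17^0·(≡7), b=17^3·(≡4) mod 17; (7|17)=-1, (4|17)=+1; (−1)^{0·3·8}·(-1)^3·(+1)^0 = -1.
v=11: a=11^0·(≡9), b=11^1·(≡5) mod 11; (9|11)=+1, (5|11)=+1; (−1)^{0·1·5}·(+1)^1·(+1)^0 = +1.
v=31: a=31^0·(≡27), b=31^1·(≡22) mod 31; (27|31)=-1, (22|31)=-1; (−1)^{0·1·15}·(-1)^1·(-1)^0 = -1.
v=41: a=41^0·(≡30), b=41^2·(≡21) mod 41; (30|41)=-1, (21|41)=+1; (−1)^{0·2·20}·(-1)^2·(+1)^0 = +1.
v=7: a=7^0·(≡3), b=7^-6·(≡3) mod 7; (3|7)=-1, (3|7)=-1; (−1)^{0·-6·3}·(-1)^-6·(-1)^0 = +1.
v=5: a=5^0·(≡3), b=5^-4·(≡3) mod 5; (3|5)=-1, (3|5)=-1; (−1)^{0·-4·2}·(-1)^-4·(-1)^0 = +1.
v=3: a=3^-3·(≡1), b=3^-2·(≡2) mod 3; (1|3)=+1, (2|3)=-1; (−1)^{-3·-2·1}·(+1)^-2·(-1)^-3 = -1.
v=2: v_2(a)=10, v_2(b)=4; units ≡ 3, 3 (mod 8); ε·ε+αω+βω = 1·1+10·1+4·1 ≡ 1  ⇒  (a,b)_2 = -1.
v=∞: 3 > 0 and -5797 < 0  ⇒  (a,b)_∞ = +1.
(3, -5797 / ℚ) ramifies at {2, 3, 17, 31}: a division algebra.

[2, 3, 17, 31]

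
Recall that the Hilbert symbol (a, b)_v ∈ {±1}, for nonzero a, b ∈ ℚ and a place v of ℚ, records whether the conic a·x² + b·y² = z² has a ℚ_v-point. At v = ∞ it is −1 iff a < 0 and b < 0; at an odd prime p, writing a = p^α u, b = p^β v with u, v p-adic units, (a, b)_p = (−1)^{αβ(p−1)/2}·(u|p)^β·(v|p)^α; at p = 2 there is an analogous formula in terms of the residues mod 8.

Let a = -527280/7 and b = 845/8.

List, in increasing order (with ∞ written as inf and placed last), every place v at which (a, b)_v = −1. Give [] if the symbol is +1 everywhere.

[2, 7]

Mod squares: a ≡ -1365, b ≡ 10. Check v ∈ {∞, 2, 3, 5, 7, 13}.
v=7: a=7^-1·(≡2), b=7^0·(≡5) mod 7; (2|7)=+1, (5|7)=-1; (−1)^{-1·0·3}·(+1)^0·(-1)^-1 = -1.
v=2: v_2(a)=4, v_2(b)=-3; units ≡ 3, 5 (mod 8); ε·ε+αω+βω = 1·0+4·1+-3·1 ≡ 1  ⇒  (a,b)_2 = -1.
v=∞: -1365 < 0 and 10 > 0  ⇒  (a,b)_∞ = +1.
v=13: a=13^3·(≡1), b=13^2·(≡12) mod 13; (1|13)=+1, (12|13)=+1; (−1)^{3·2·6}·(+1)^2·(+1)^3 = +1.
v=5: a=5^1·(≡2), b=5^1·(≡3) mod 5; (2|5)=-1, (3|5)=-1; (−1)^{1·1·2}·(-1)^1·(-1)^1 = +1.
v=3: a=3^1·(≡1), b=3^0·(≡1) mod 3; (1|3)=+1, (1|3)=+1; (−1)^{1·0·1}·(+1)^0·(+1)^1 = +1.
|Ram(-1365, 10)| = 2, even; anisotropic at {2, 7}.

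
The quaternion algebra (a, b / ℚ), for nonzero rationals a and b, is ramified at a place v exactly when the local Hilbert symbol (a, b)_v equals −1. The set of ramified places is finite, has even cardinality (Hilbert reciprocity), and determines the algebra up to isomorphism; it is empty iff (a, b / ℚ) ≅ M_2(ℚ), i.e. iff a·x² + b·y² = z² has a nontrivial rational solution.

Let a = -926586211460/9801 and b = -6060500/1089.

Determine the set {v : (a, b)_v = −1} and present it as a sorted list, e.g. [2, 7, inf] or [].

[2, 5, 17, 23, 31, inf]

(a, b) ≡ (-319865, -60605) mod (ℚ^×)²; places V = {2, 3, 5, 7, 11, 13, 17, 19, 23, 31, 37, ∞}.
(a,b)_7: α=1, u≡1; β=0, v≡4 (mod 7); (1|7)=+1, (4|7)=+1; sign (−1)^0·+1^0·+1^1 = +1.
(a,b)_2: α=2, β=2; u≡7, v≡3 (mod 8); ε(u)ε(v)=1·1, αω(v)=2·1, βω(u)=2·0; sum ≡ 1  ⇒  -1.
(a,b)_11: α=-2, u≡9; β=-2, v≡3 (mod 11); (9|11)=+1, (3|11)=+1; sign (−1)^0·+1^-2·+1^-2 = +1.
(a,b)_19: α=1, u≡15; β=0, v≡1 (mod 19); (15|19)=-1, (1|19)=+1; sign (−1)^0·-1^0·+1^1 = +1.
(a,b)_3: α=-4, u≡1; β=-2, v≡1 (mod 3); (1|3)=+1, (1|3)=+1; sign (−1)^0·+1^-2·+1^-4 = +1.
(a,b)_13: α=1, u≡9; β=0, v≡10 (mod 13); (9|13)=+1, (10|13)=+1; sign (−1)^0·+1^0·+1^1 = +1.
(a,b)_17: α=0, u≡5; β=1, v≡7 (mod 17); (5|17)=-1, (7|17)=-1; sign (−1)^0·-1^1·-1^0 = -1.
(a,b)_23: α=2, u≡5; β=1, v≡10 (mod 23); (5|23)=-1, (10|23)=-1; sign (−1)^0·-1^1·-1^2 = -1.
(a,b)_31: α=0, u≡6; β=1, v≡12 (mod 31); (6|31)=-1, (12|31)=-1; sign (−1)^0·-1^1·-1^0 = -1.
(a,b)_5: α=1, u≡3; β=3, v≡4 (mod 5); (3|5)=-1, (4|5)=+1; sign (−1)^0·-1^3·+1^1 = -1.
(a,b)_37: α=3, u≡5; β=0, v≡34 (mod 37); (5|37)=-1, (34|37)=+1; sign (−1)^0·-1^0·+1^3 = +1.
(a,b)_∞: sgn(-319865)=−, sgn(-60605)=−, so -1.
|Ram(-319865, -60605)| = 6, even; anisotropic at {2, 5, 17, 23, 31, ∞}.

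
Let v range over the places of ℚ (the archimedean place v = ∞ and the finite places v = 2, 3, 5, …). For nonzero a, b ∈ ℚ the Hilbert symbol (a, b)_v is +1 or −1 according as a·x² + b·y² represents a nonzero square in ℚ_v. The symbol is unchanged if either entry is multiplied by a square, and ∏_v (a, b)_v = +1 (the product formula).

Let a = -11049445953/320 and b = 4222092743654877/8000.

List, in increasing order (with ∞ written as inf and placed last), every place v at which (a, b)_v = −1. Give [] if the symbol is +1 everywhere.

Mod squares: a ≡ -285, b ≡ 1785. Check v ∈ {∞, 2, 3, 5, 7, 13, 17, 19}.
v=19: a=19^1·(≡16), b=19^2·(≡14) mod 19; (16|19)=+1, (14|19)=-1; (−1)^{1·2·9}·(+1)^2·(-1)^1 = -1.
v=2: v_2(a)=-6, v_2(b)=-6; units ≡ 3, 1 (mod 8); ε·ε+αω+βω = 1·0+-6·0+-6·1 ≡ 0  ⇒  (a,b)_2 = +1.
v=17: a=17^2·(≡1), b=17^3·(≡6) mod 17; (1|17)=+1, (6|17)=-1; (−1)^{2·3·8}·(+1)^3·(-1)^2 = +1.
v=∞: -285 < 0 and 1785 > 0  ⇒  (a,b)_∞ = +1.
v=5: a=5^-1·(≡3), b=5^-3·(≡3) mod 5; (3|5)=-1, (3|5)=-1; (−1)^{-1·-3·2}·(-1)^-3·(-1)^-1 = +1.
v=13: a=13^2·(≡12), b=13^4·(≡1) mod 13; (12|13)=+1, (1|13)=+1; (−1)^{2·4·6}·(+1)^4·(+1)^2 = +1.
v=3: a=3^5·(≡1), b=3^5·(≡1) mod 3; (1|3)=+1, (1|3)=+1; (−1)^{5·5·1}·(+1)^5·(+1)^5 = -1.
v=7: a=7^2·(≡4), b=7^3·(≡6) mod 7; (4|7)=+1, (6|7)=-1; (−1)^{2·3·3}·(+1)^3·(-1)^2 = +1.
|Ram(-285, 1785)| = 2, even; anisotropic at {3, 19}.

[3, 19]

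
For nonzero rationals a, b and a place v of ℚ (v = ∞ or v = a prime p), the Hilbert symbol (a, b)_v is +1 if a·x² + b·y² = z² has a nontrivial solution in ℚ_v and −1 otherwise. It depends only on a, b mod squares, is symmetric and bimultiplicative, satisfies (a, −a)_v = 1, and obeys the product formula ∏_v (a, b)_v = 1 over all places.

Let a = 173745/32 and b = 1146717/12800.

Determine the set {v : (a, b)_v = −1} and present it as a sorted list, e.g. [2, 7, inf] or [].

Mod squares: a ≡ 4290, b ≡ 26. Check v ∈ {∞, 2, 3, 5, 11, 13}.
v=13: a=13^1·(≡11), b=13^1·(≡7) mod 13; (11|13)=-1, (7|13)=-1; (−1)^{1·1·6}·(-1)^1·(-1)^1 = +1.
v=2: v_2(a)=-5, v_2(b)=-9; units ≡ 1, 5 (mod 8); ε·ε+αω+βω = 0·0+-5·1+-9·0 ≡ 1  ⇒  (a,b)_2 = -1.
v=3: a=3^5·(≡2), b=3^6·(≡2) mod 3; (2|3)=-1, (2|3)=-1; (−1)^{5·6·1}·(-1)^6·(-1)^5 = -1.
v=11: a=11^1·(≡1), b=11^2·(≡4) mod 11; (1|11)=+1, (4|11)=+1; (−1)^{1·2·5}·(+1)^2·(+1)^1 = +1.
v=∞: 4290 > 0 and 26 > 0  ⇒  (a,b)_∞ = +1.
v=5: a=5^1·(≡2), b=5^-2·(≡1) mod 5; (2|5)=-1, (1|5)=+1; (−1)^{1·-2·2}·(-1)^-2·(+1)^1 = +1.
(4290, 26 / ℚ) ramifies at {2, 3}: a division algebra.

[2, 3]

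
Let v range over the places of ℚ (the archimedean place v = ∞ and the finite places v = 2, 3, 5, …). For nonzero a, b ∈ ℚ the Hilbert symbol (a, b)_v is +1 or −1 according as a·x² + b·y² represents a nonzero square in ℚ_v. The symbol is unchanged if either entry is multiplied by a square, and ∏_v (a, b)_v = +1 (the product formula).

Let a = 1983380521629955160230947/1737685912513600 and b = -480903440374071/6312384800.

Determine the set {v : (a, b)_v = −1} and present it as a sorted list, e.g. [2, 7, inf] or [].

[2, 13, 17, 19]

(a, b) ≡ (323, -4862) mod (ℚ^×)²; places V = {2, 3, 5, 7, 11, 13, 17, 19, 53, ∞}.
(a,b)_53: α=-6, u≡12; β=-4, v≡35 (mod 53); (12|53)=-1, (35|53)=-1; sign (−1)^0·-1^-4·-1^-6 = +1.
(a,b)_11: α=2, u≡1; β=1, v≡5 (mod 11); (1|11)=+1, (5|11)=+1; sign (−1)^0·+1^1·+1^2 = +1.
(a,b)_17: α=9, u≡4; β=5, v≡6 (mod 17); (4|17)=+1, (6|17)=-1; sign (−1)^0·+1^5·-1^9 = -1.
(a,b)_13: α=2, u≡11; β=1, v≡12 (mod 13); (11|13)=-1, (12|13)=+1; sign (−1)^0·-1^1·+1^2 = -1.
(a,b)_5: α=-2, u≡3; β=-2, v≡2 (mod 5); (3|5)=-1, (2|5)=-1; sign (−1)^0·-1^-2·-1^-2 = +1.
(a,b)_2: α=-6, β=-5; u≡3, v≡1 (mod 8); ε(u)ε(v)=1·0, αω(v)=-6·0, βω(u)=-5·1; sum ≡ 1  ⇒  -1.
(a,b)_19: α=1, u≡1; β=2, v≡18 (mod 19); (1|19)=+1, (18|19)=-1; sign (−1)^0·+1^2·-1^1 = -1.
(a,b)_∞: sgn(323)=+, sgn(-4862)=−, so +1.
(a,b)_3: α=16, u≡2; β=8, v≡1 (mod 3); (2|3)=-1, (1|3)=+1; sign (−1)^0·-1^8·+1^16 = +1.
(a,b)_7: α=-2, u≡4; β=0, v≡6 (mod 7); (4|7)=+1, (6|7)=-1; sign (−1)^0·+1^0·-1^-2 = +1.
(323, -4862 / ℚ) ramifies at {2, 13, 17, 19}: a division algebra.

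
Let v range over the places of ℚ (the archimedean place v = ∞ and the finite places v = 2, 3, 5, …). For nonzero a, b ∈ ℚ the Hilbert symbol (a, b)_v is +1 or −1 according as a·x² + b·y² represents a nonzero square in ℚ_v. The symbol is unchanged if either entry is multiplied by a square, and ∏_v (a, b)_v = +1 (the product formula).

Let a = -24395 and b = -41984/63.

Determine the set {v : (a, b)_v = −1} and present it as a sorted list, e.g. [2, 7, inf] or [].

[5, 7, 41, inf]

Mod squares: a ≡ -24395, b ≡ -287. Check v ∈ {∞, 2, 3, 5, 7, 17, 41}.
v=2: v_2(a)=0, v_2(b)=10; units ≡ 5, 1 (mod 8); ε·ε+αω+βω = 0·0+0·0+10·1 ≡ 0  ⇒  (a,b)_2 = +1.
v=17: a=17^1·(≡10), b=17^0·(≡9) mod 17; (10|17)=-1, (9|17)=+1; (−1)^{1·0·8}·(-1)^0·(+1)^1 = +1.
v=5: a=5^1·(≡1), b=5^0·(≡2) mod 5; (1|5)=+1, (2|5)=-1; (−1)^{1·0·2}·(+1)^0·(-1)^1 = -1.
v=3: a=3^0·(≡1), b=3^-2·(≡1) mod 3; (1|3)=+1, (1|3)=+1; (−1)^{0·-2·1}·(+1)^-2·(+1)^0 = +1.
v=∞: -24395 < 0 and -287 < 0  ⇒  (a,b)_∞ = -1.
v=41: a=41^1·(≡20), b=41^1·(≡28) mod 41; (20|41)=+1, (28|41)=-1; (−1)^{1·1·20}·(+1)^1·(-1)^1 = -1.
v=7: a=7^1·(≡1), b=7^-1·(≡1) mod 7; (1|7)=+1, (1|7)=+1; (−1)^{1·-1·3}·(+1)^-1·(+1)^1 = -1.
(-24395, -287 / ℚ) ramifies at {5, 7, 41, ∞}: a division algebra.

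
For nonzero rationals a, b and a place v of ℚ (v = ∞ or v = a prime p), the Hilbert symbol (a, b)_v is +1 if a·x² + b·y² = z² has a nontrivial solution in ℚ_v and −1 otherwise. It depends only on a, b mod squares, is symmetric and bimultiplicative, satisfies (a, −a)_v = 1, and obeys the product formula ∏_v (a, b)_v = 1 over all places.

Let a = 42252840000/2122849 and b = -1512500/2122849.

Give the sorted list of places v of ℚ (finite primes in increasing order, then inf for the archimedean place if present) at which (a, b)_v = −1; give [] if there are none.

[]

Mod squares: a ≡ 161, b ≡ -5. Check v ∈ {∞, 2, 3, 5, 7, 11, 23, 31, 47}.
v=11: a=11^0·(≡10), b=11^2·(≡6) mod 11; (10|11)=-1, (6|11)=-1; (−1)^{0·2·5}·(-1)^2·(-1)^0 = +1.
v=5: a=5^4·(≡1), b=5^5·(≡4) mod 5; (1|5)=+1, (4|5)=+1; (−1)^{4·5·2}·(+1)^5·(+1)^4 = +1.
v=7: a=7^1·(≡1), b=7^0·(≡4) mod 7; (1|7)=+1, (4|7)=+1; (−1)^{1·0·3}·(+1)^0·(+1)^1 = +1.
v=47: a=47^-2·(≡33), b=47^-2·(≡16) mod 47; (33|47)=-1, (16|47)=+1; (−1)^{-2·-2·23}·(-1)^-2·(+1)^-2 = +1.
v=∞: 161 > 0 and -5 < 0  ⇒  (a,b)_∞ = +1.
v=23: a=23^1·(≡7), b=23^0·(≡4) mod 23; (7|23)=-1, (4|23)=+1; (−1)^{1·0·11}·(-1)^0·(+1)^1 = +1.
v=31: a=31^-2·(≡26), b=31^-2·(≡22) mod 31; (26|31)=-1, (22|31)=-1; (−1)^{-2·-2·15}·(-1)^-2·(-1)^-2 = +1.
v=3: a=3^8·(≡2), b=3^0·(≡1) mod 3; (2|3)=-1, (1|3)=+1; (−1)^{8·0·1}·(-1)^0·(+1)^8 = +1.
v=2: v_2(a)=6, v_2(b)=2; units ≡ 1, 3 (mod 8); ε·ε+αω+βω = 0·1+6·1+2·0 ≡ 0  ⇒  (a,b)_2 = +1.
Every local symbol is +1, so the conic 161·x² + -5·y² = z² has ℚ_v-points for all v and hence a ℚ-point; (a, b / ℚ) ≅ M_2(ℚ).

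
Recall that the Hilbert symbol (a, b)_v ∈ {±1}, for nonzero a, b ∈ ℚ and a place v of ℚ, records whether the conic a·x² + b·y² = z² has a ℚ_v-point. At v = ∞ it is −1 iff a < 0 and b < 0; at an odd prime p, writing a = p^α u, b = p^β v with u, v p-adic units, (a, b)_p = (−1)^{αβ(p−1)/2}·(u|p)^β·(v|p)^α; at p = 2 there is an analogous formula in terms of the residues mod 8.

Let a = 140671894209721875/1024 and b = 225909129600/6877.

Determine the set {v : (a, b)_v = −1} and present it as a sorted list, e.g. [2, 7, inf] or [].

[5, 13]

Mod squares: a ≡ 1155, b ≡ 78. Check v ∈ {∞, 2, 3, 5, 7, 11, 13, 23}.
v=11: a=11^3·(≡2), b=11^2·(≡4) mod 11; (2|11)=-1, (4|11)=+1; (−1)^{3·2·5}·(-1)^2·(+1)^3 = +1.
v=13: a=13^2·(≡5), b=13^-1·(≡7) mod 13; (5|13)=-1, (7|13)=-1; (−1)^{2·-1·6}·(-1)^-1·(-1)^2 = -1.
v=2: v_2(a)=-10, v_2(b)=7; units ≡ 3, 7 (mod 8); ε·ε+αω+βω = 1·1+-10·0+7·1 ≡ 0  ⇒  (a,b)_2 = +1.
v=7: a=7^7·(≡4), b=7^4·(≡1) mod 7; (4|7)=+1, (1|7)=+1; (−1)^{7·4·3}·(+1)^4·(+1)^7 = +1.
v=∞: 1155 > 0 and 78 > 0  ⇒  (a,b)_∞ = +1.
v=3: a=3^5·(≡1), b=3^5·(≡2) mod 3; (1|3)=+1, (2|3)=-1; (−1)^{5·5·1}·(+1)^5·(-1)^5 = +1.
v=5: a=5^5·(≡4), b=5^2·(≡2) mod 5; (4|5)=+1, (2|5)=-1; (−1)^{5·2·2}·(+1)^2·(-1)^5 = -1.
v=23: a=23^0·(≡22), b=23^-2·(≡1) mod 23; (22|23)=-1, (1|23)=+1; (−1)^{0·-2·11}·(-1)^-2·(+1)^0 = +1.
Ram(1155, 78) = {5, 13}; no ℚ_5-point on the conic.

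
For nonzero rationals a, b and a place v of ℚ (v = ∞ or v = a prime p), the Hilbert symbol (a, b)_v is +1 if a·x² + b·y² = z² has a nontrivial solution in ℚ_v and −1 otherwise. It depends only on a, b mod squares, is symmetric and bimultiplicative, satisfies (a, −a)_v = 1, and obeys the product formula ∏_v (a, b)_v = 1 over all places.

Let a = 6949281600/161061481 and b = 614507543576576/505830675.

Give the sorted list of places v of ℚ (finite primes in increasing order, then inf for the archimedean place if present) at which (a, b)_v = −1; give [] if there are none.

[3, 17, 29, 43]

Mod squares: a ≡ 29, b ≡ 2193. Check v ∈ {∞, 2, 3, 5, 7, 13, 17, 19, 29, 37, 43, 53}.
v=5: a=5^2·(≡4), b=5^-2·(≡3) mod 5; (4|5)=+1, (3|5)=-1; (−1)^{2·-2·2}·(+1)^-2·(-1)^2 = +1.
v=29: a=29^1·(≡13), b=29^2·(≡21) mod 29; (13|29)=+1, (21|29)=-1; (−1)^{1·2·14}·(+1)^2·(-1)^1 = -1.
v=2: v_2(a)=6, v_2(b)=14; units ≡ 5, 1 (mod 8); ε·ε+αω+βω = 0·0+6·0+14·1 ≡ 0  ⇒  (a,b)_2 = +1.
v=17: a=17^0·(≡6), b=17^1·(≡3) mod 17; (6|17)=-1, (3|17)=-1; (−1)^{0·1·8}·(-1)^1·(-1)^0 = -1.
v=7: a=7^-6·(≡4), b=7^-4·(≡2) mod 7; (4|7)=+1, (2|7)=+1; (−1)^{-6·-4·3}·(+1)^-4·(+1)^-6 = +1.
v=53: a=53^0·(≡17), b=53^-2·(≡39) mod 53; (17|53)=+1, (39|53)=-1; (−1)^{0·-2·26}·(+1)^-2·(-1)^0 = +1.
v=3: a=3^4·(≡2), b=3^-1·(≡2) mod 3; (2|3)=-1, (2|3)=-1; (−1)^{4·-1·1}·(-1)^-1·(-1)^4 = -1.
v=37: a=37^-2·(≡8), b=37^0·(≡25) mod 37; (8|37)=-1, (25|37)=+1; (−1)^{-2·0·18}·(-1)^0·(+1)^-2 = +1.
v=43: a=43^2·(≡39), b=43^1·(≡30) mod 43; (39|43)=-1, (30|43)=-1; (−1)^{2·1·21}·(-1)^1·(-1)^2 = -1.
v=13: a=13^0·(≡3), b=13^2·(≡12) mod 13; (3|13)=+1, (12|13)=+1; (−1)^{0·2·6}·(+1)^2·(+1)^0 = +1.
v=19: a=19^0·(≡3), b=19^2·(≡15) mod 19; (3|19)=-1, (15|19)=-1; (−1)^{0·2·9}·(-1)^2·(-1)^0 = +1.
v=∞: 29 > 0 and 2193 > 0  ⇒  (a,b)_∞ = +1.
(29, 2193 / ℚ) ramifies at {3, 17, 29, 43}: a division algebra.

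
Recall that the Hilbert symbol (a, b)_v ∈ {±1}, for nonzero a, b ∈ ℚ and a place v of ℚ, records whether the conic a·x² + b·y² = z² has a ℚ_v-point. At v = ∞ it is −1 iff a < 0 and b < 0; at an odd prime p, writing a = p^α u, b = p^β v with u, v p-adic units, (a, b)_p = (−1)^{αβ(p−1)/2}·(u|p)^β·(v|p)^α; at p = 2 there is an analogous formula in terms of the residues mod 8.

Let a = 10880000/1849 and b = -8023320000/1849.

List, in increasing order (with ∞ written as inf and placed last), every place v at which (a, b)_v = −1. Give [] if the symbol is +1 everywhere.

Mod squares: a ≡ 17, b ≡ -22287. Check v ∈ {∞, 2, 3, 5, 17, 19, 23, 43}.
v=∞: 17 > 0 and -22287 < 0  ⇒  (a,b)_∞ = +1.
v=19: a=19^0·(≡5), b=19^1·(≡9) mod 19; (5|19)=+1, (9|19)=+1; (−1)^{0·1·9}·(+1)^1·(+1)^0 = +1.
v=17: a=17^1·(≡4), b=17^1·(≡4) mod 17; (4|17)=+1, (4|17)=+1; (−1)^{1·1·8}·(+1)^1·(+1)^1 = +1.
v=43: a=43^-2·(≡11), b=43^-2·(≡34) mod 43; (11|43)=+1, (34|43)=-1; (−1)^{-2·-2·21}·(+1)^-2·(-1)^-2 = +1.
v=3: a=3^0·(≡2), b=3^3·(≡2) mod 3; (2|3)=-1, (2|3)=-1; (−1)^{0·3·1}·(-1)^3·(-1)^0 = -1.
v=2: v_2(a)=10, v_2(b)=6; units ≡ 1, 1 (mod 8); ε·ε+αω+βω = 0·0+10·0+6·0 ≡ 0  ⇒  (a,b)_2 = +1.
v=5: a=5^4·(≡2), b=5^4·(≡2) mod 5; (2|5)=-1, (2|5)=-1; (−1)^{4·4·2}·(-1)^4·(-1)^4 = +1.
v=23: a=23^0·(≡14), b=23^1·(≡14) mod 23; (14|23)=-1, (14|23)=-1; (−1)^{0·1·11}·(-1)^1·(-1)^0 = -1.
(17, -22287 / ℚ) ramifies at {3, 23}: a division algebra.

[3, 23]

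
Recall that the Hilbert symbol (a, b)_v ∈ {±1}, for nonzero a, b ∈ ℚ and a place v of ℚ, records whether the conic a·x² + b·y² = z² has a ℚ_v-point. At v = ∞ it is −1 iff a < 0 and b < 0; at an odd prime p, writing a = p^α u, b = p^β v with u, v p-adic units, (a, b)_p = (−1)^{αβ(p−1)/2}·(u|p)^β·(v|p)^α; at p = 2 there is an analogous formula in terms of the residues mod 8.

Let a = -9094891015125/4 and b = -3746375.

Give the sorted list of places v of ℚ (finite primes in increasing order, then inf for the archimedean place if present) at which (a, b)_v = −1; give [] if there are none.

(a, b) ≡ (-5, -149855) mod (ℚ^×)²; places V = {2, 3, 5, 17, 41, 43, ∞}.
(a,b)_41: α=2, u≡4; β=1, v≡14 (mod 41); (4|41)=+1, (14|41)=-1; sign (−1)^0·+1^1·-1^2 = +1.
(a,b)_43: α=2, u≡25; β=1, v≡36 (mod 43); (25|43)=+1, (36|43)=+1; sign (−1)^0·+1^1·+1^2 = +1.
(a,b)_17: α=2, u≡14; β=1, v≡13 (mod 17); (14|17)=-1, (13|17)=+1; sign (−1)^0·-1^1·+1^2 = -1.
(a,b)_2: α=-2, β=0; u≡3, v≡1 (mod 8); ε(u)ε(v)=1·0, αω(v)=-2·0, βω(u)=0·1; sum ≡ 0  ⇒  +1.
(a,b)_5: α=3, u≡1; β=3, v≡4 (mod 5); (1|5)=+1, (4|5)=+1; sign (−1)^0·+1^3·+1^3 = +1.
(a,b)_3: α=4, u≡1; β=0, v≡1 (mod 3); (1|3)=+1, (1|3)=+1; sign (−1)^0·+1^0·+1^4 = +1.
(a,b)_∞: sgn(-5)=−, sgn(-149855)=−, so -1.
(-5, -149855 / ℚ) ramifies at {17, ∞}: a division algebra.

[17, inf]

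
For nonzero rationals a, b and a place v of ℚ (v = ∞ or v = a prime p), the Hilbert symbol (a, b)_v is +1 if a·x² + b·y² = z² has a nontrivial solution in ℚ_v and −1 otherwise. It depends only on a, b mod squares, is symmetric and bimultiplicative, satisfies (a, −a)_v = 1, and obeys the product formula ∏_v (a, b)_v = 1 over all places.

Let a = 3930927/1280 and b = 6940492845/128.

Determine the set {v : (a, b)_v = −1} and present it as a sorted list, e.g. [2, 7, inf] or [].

[2, 3, 13, 17]

Mod squares: a ≡ 3315, b ≡ 5610. Check v ∈ {∞, 2, 3, 5, 7, 11, 13, 17}.
v=5: a=5^-1·(≡2), b=5^1·(≡3) mod 5; (2|5)=-1, (3|5)=-1; (−1)^{-1·1·2}·(-1)^1·(-1)^-1 = +1.
v=2: v_2(a)=-8, v_2(b)=-7; units ≡ 3, 5 (mod 8); ε·ε+αω+βω = 1·0+-8·1+-7·1 ≡ 1  ⇒  (a,b)_2 = -1.
v=11: a=11^2·(≡1), b=11^5·(≡9) mod 11; (1|11)=+1, (9|11)=+1; (−1)^{2·5·5}·(+1)^5·(+1)^2 = +1.
v=13: a=13^1·(≡2), b=13^2·(≡11) mod 13; (2|13)=-1, (11|13)=-1; (−1)^{1·2·6}·(-1)^2·(-1)^1 = -1.
v=3: a=3^1·(≡1), b=3^1·(≡1) mod 3; (1|3)=+1, (1|3)=+1; (−1)^{1·1·1}·(+1)^1·(+1)^1 = -1.
v=∞: 3315 > 0 and 5610 > 0  ⇒  (a,b)_∞ = +1.
v=17: a=17^1·(≡13), b=17^1·(≡6) mod 17; (13|17)=+1, (6|17)=-1; (−1)^{1·1·8}·(+1)^1·(-1)^1 = -1.
v=7: a=7^2·(≡4), b=7^0·(≡3) mod 7; (4|7)=+1, (3|7)=-1; (−1)^{2·0·3}·(+1)^0·(-1)^2 = +1.
(3315, 5610 / ℚ) ramifies at {2, 3, 13, 17}: a division algebra.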